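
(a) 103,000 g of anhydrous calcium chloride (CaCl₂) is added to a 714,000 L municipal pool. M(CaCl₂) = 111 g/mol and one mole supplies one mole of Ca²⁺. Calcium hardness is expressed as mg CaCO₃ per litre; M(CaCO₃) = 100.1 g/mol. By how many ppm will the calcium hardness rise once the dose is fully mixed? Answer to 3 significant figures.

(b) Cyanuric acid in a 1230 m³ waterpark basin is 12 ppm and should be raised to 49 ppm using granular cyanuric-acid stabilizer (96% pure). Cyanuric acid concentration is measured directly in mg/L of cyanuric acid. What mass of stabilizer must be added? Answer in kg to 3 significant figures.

(a) Moles of Ca²⁺: 103,000 g ÷ 111 g/mol = 927.9 mol.
(a) As CaCO₃: 927.9 mol × 100.1 g/mol = 92,890 g.
(a) Rise: 92,890 g / 714,000 L × 1000 = 130.1 mg/L.

(b) Volume: 1230 m³ = 1,230,000 L.
(b) CYA to add: (49 − 12) = 37 mg/L × 1,230,000 L = 45,510 g cyanuric acid.
(b) At 96% purity: 45,510 / 0.96 = 47,410 g product.

(a) 130 ppm; (b) 47.4 kg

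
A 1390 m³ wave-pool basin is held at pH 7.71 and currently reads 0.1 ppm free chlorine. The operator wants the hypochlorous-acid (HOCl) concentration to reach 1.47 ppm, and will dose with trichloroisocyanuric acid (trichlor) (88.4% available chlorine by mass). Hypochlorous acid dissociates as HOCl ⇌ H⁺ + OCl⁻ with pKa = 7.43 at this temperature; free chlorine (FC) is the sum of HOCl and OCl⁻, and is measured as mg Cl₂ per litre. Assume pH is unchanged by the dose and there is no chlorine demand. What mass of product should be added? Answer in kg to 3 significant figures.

6.56 kg

Volume: 1390 m³ = 1,390,000 L.
[OCl⁻]/[HOCl] = 10^(pH − pKa) = 10^(7.71 − 7.43) = 1.905; fraction as HOCl = 1/(1 + 1.905) = 0.3442.
Free chlorine required for 1.47 ppm HOCl: 1.47 / 0.3442 = 4.271 ppm.
FC to add: 4.271 − 0.1 = 4.171 mg/L as Cl₂.
Cl₂ equivalent: 4.171 mg/L × 1,390,000 L = 5798 g.
Product at 88.4% available Cl: 5798 / 0.884 = 6559 g.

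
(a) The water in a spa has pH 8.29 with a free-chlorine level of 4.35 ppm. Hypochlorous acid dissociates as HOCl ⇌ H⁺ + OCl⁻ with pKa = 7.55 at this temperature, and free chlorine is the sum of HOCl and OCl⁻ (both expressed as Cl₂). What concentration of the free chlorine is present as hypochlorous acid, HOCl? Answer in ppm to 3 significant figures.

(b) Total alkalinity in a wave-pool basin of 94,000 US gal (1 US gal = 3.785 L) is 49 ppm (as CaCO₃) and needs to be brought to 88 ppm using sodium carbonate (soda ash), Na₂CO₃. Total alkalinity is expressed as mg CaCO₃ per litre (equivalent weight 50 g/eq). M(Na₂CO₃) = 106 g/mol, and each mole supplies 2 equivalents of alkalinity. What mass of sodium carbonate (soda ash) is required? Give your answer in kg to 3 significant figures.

(a) 0.670 ppm; (b) 14.7 kg

(a) [OCl⁻]/[HOCl] = 10^(pH − pKa) = 10^(8.29 − 7.55) = 10^0.74 = 5.495.
(a) Fraction as HOCl = 1 / (1 + 5.495) = 0.154.
(a) HOCl = 0.154 × 4.35 ppm = 0.6697 ppm.

(b) Volume: 94,000 US gal × 3.785 L/gal = 355,790 L.
(b) Alkalinity to add: (88 − 49) = 39 mg/L as CaCO₃ × 355,790 L = 13,880 g as CaCO₃.
(b) Equivalents: 13,880 g ÷ 50 g/eq = 277.5 eq.
(b) Each mole of Na₂CO₃ supplies 2 eq, so 277.5 / 2 = 138.8 mol.
(b) Mass: 138.8 mol × 106 g/mol = 14,710 g.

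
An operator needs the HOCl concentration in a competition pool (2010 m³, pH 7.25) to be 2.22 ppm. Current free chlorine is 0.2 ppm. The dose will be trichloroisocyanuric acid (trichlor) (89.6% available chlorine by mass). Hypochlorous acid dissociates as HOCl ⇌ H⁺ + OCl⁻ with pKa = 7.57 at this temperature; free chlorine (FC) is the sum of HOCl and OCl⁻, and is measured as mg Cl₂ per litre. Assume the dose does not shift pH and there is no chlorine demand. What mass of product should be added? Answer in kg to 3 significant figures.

Volume: 2010 m³ = 2,010,000 L.
[OCl⁻]/[HOCl] = 10^(pH − pKa) = 10^(7.25 − 7.57) = 0.4786; fraction as HOCl = 1/(1 + 0.4786) = 0.6763.
Free chlorine required for 2.22 ppm HOCl: 2.22 / 0.6763 = 3.283 ppm.
FC to add: 3.283 − 0.2 = 3.083 mg/L as Cl₂.
Cl₂ equivalent: 3.083 mg/L × 2,010,000 L = 6196 g.
Product at 89.6% available Cl: 6196 / 0.896 = 6915 g.

6.92 kg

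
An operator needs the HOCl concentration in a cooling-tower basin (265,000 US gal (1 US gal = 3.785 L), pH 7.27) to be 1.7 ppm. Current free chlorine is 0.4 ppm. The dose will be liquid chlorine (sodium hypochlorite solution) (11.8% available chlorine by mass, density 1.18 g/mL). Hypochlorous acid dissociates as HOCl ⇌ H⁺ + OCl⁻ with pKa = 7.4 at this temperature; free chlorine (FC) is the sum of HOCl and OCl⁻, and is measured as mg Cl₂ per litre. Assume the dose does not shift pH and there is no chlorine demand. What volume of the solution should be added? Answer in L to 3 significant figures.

18.4 L

Volume: 265,000 US gal × 3.785 L/gal = 1,003,025 L.
[OCl⁻]/[HOCl] = 10^(pH − pKa) = 10^(7.27 − 7.4) = 0.7413; fraction as HOCl = 1/(1 + 0.7413) = 0.5743.
Free chlorine required for 1.7 ppm HOCl: 1.7 / 0.5743 = 2.96 ppm.
FC to add: 2.96 − 0.4 = 2.56 mg/L as Cl₂.
Cl₂ equivalent: 2.56 mg/L × 1,003,025 L = 2568 g.
Product at 11.8% available Cl: 2568 / 0.118 = 21,760 g.
Volume: 21,760 g ÷ 1.18 g/mL = 18,440 mL.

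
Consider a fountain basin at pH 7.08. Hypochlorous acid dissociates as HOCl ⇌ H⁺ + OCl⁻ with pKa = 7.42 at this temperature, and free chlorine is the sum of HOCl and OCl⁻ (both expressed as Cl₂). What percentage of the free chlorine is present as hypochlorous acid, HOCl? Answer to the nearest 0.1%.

68.6%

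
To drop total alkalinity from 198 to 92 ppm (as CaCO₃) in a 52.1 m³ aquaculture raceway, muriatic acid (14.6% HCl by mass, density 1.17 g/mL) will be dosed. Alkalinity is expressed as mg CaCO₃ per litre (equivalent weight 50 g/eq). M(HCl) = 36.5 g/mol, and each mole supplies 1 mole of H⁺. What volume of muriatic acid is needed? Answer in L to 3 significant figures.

Volume: 52.1 m³ = 52,100 L.
Alkalinity to neutralize: (198 − 92) = 106 mg/L as CaCO₃ × 52,100 L = 5523 g as CaCO₃.
Equivalents of H⁺ required: 5523 ÷ 50 g/eq = 110.5 eq = 110.5 mol HCl.
Mass of HCl: 110.5 × 36.5 = 4031 g.
Mass of 14.6% solution: 4031 / 0.146 = 27,610 g.
Volume: 27,610 g ÷ 1.17 g/mL = 23,600 mL.

23.6 L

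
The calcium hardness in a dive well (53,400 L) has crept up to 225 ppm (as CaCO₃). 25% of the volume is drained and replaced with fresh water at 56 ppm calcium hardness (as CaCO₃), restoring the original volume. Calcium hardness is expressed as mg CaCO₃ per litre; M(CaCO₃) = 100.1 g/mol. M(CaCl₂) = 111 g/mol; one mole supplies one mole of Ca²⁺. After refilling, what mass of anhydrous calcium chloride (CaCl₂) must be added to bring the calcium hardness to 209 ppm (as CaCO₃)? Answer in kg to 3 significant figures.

1.55 kg

After draining 25% and refilling: 225 × 0.75 + 56 × 0.25 = 182.75 ppm.
Deficit to target: 209 − 182.75 = 26.25 mg/L.
As CaCO₃: 26.25 mg/L × 53,400 L = 1402 g; ÷ 100.1 = 14 mol Ca²⁺.
Mass: 14 × 111 = 1554 g.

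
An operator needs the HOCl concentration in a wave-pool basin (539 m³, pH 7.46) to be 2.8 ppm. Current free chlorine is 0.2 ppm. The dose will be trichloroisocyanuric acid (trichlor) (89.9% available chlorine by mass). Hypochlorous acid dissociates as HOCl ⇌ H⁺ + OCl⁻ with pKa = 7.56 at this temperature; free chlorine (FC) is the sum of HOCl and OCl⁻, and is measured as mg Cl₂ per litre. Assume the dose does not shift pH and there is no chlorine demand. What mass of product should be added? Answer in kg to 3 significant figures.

Volume: 539 m³ = 539,000 L.
[OCl⁻]/[HOCl] = 10^(pH − pKa) = 10^(7.46 − 7.56) = 0.7943; fraction as HOCl = 1/(1 + 0.7943) = 0.5573.
Free chlorine required for 2.8 ppm HOCl: 2.8 / 0.5573 = 5.024 ppm.
FC to add: 5.024 − 0.2 = 4.824 mg/L as Cl₂.
Cl₂ equivalent: 4.824 mg/L × 539,000 L = 2600 g.
Product at 89.9% available Cl: 2600 / 0.899 = 2892 g.

2.89 kg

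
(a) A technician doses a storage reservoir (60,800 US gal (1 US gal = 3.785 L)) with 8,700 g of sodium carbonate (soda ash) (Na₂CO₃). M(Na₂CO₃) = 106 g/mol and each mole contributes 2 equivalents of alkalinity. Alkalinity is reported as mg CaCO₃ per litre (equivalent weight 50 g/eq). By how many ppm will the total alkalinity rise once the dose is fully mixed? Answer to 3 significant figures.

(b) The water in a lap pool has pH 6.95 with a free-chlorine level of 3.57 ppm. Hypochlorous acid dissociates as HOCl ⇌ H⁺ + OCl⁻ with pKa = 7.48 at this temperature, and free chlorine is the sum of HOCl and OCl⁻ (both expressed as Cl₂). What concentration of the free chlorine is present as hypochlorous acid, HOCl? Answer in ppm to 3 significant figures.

(a) Volume: 60,800 US gal × 3.785 L/gal = 230,128 L.
(a) Moles of Na₂CO₃: 8,700 g ÷ 106 g/mol = 82.08 mol → 164.2 eq of alkalinity.
(a) As CaCO₃: 164.2 eq × 50 g/eq = 8208 g.
(a) Rise: 8208 g / 230,128 L × 1000 = 35.67 mg/L.

(b) [OCl⁻]/[HOCl] = 10^(pH − pKa) = 10^(6.95 − 7.48) = 10^-0.53 = 0.2951.
(b) Fraction as HOCl = 1 / (1 + 0.2951) = 0.7721.
(b) HOCl = 0.7721 × 3.57 ppm = 2.756 ppm.

(a) 35.7 ppm; (b) 2.76 ppm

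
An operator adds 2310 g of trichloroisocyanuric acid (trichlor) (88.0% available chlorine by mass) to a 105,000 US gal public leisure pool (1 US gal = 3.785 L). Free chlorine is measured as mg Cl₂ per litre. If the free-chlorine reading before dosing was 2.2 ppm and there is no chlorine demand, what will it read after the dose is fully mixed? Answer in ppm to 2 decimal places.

7.31 ppm

Volume: 105,000 US gal × 3.785 L/gal = 397,425 L.
Available chlorine delivered: 2310 g × 0.88 = 2033 g as Cl₂.
Concentration rise: 2033 g / 397,425 L = 5.115 mg/L = 5.11 ppm.
Final FC: 2.2 + 5.11 = 7.31 ppm.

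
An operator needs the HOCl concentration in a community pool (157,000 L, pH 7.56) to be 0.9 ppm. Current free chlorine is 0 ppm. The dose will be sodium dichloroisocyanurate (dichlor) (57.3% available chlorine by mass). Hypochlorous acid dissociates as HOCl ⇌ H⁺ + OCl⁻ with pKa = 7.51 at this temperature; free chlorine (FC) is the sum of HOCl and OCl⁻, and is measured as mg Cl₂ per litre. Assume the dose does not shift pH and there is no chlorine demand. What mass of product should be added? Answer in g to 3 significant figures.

[OCl⁻]/[HOCl] = 10^(pH − pKa) = 10^(7.56 − 7.51) = 1.122; fraction as HOCl = 1/(1 + 1.122) = 0.4712.
Free chlorine required for 0.9 ppm HOCl: 0.9 / 0.4712 = 1.91 ppm.
FC to add: 1.91 − 0 = 1.91 mg/L as Cl₂.
Cl₂ equivalent: 1.91 mg/L × 157,000 L = 299.8 g.
Product at 57.3% available Cl: 299.8 / 0.573 = 523.3 g.

523 g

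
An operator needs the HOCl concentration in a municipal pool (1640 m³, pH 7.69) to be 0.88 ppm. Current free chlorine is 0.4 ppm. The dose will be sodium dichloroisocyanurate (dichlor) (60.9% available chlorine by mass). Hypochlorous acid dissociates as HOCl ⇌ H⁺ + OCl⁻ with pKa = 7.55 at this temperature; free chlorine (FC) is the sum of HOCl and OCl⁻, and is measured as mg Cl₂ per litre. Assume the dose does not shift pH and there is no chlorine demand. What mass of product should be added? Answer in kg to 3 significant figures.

Volume: 1640 m³ = 1,640,000 L.
[OCl⁻]/[HOCl] = 10^(pH − pKa) = 10^(7.69 − 7.55) = 1.38; fraction as HOCl = 1/(1 + 1.38) = 0.4201.
Free chlorine required for 0.88 ppm HOCl: 0.88 / 0.4201 = 2.095 ppm.
FC to add: 2.095 − 0.4 = 1.695 mg/L as Cl₂.
Cl₂ equivalent: 1.695 mg/L × 1,640,000 L = 2779 g.
Product at 60.9% available Cl: 2779 / 0.609 = 4564 g.

4.56 kg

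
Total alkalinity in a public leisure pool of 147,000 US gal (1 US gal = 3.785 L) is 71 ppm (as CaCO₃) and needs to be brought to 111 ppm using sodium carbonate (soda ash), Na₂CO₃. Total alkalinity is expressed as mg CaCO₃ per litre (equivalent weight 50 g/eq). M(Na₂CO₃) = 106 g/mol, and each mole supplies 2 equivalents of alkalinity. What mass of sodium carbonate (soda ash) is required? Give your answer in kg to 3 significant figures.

Volume: 147,000 US gal × 3.785 L/gal = 556,395 L.
Alkalinity to add: (111 − 71) = 40 mg/L as CaCO₃ × 556,395 L = 22,260 g as CaCO₃.
Equivalents: 22,260 g ÷ 50 g/eq = 445.1 eq.
Each mole of Na₂CO₃ supplies 2 eq, so 445.1 / 2 = 222.6 mol.
Mass: 222.6 mol × 106 g/mol = 23,590 g.

23.6 kg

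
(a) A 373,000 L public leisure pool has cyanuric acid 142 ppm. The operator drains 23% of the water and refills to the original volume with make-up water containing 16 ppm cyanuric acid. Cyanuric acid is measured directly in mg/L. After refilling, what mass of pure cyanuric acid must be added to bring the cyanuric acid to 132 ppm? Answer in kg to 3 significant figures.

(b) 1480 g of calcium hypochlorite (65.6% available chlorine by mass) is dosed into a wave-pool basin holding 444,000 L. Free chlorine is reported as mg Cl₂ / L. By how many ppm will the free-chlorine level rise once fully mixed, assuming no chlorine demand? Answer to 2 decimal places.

(a) After draining 23% and refilling: 142 × 0.77 + 16 × 0.23 = 113.02 ppm.
(a) Deficit to target: 132 − 113.02 = 18.98 mg/L.
(a) Mass: 18.98 mg/L × 373,000 L = 7080 g cyanuric acid.

(b) Available chlorine delivered: 1480 g × 0.656 = 970.9 g as Cl₂.
(b) Concentration rise: 970.9 g / 444,000 L = 2.187 mg/L = 2.19 ppm.

(a) 7.08 kg; (b) 2.19 ppm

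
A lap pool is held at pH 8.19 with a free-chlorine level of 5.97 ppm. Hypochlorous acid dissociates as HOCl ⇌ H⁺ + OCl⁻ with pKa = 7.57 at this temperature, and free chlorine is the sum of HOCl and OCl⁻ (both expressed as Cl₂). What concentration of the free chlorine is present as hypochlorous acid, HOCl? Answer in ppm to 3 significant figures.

[OCl⁻]/[HOCl] = 10^(pH − pKa) = 10^(8.19 − 7.57) = 10^0.62 = 4.169.
Fraction as HOCl = 1 / (1 + 4.169) = 0.1935.
HOCl = 0.1935 × 5.97 ppm = 1.155 ppm.

1.16 ppm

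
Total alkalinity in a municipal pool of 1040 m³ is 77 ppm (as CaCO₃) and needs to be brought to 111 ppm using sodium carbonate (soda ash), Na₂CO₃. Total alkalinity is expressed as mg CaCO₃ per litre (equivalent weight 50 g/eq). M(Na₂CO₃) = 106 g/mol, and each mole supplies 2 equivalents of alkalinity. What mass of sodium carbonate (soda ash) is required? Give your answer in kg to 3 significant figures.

37.5 kg

Volume: 1040 m³ = 1,040,000 L.
Alkalinity to add: (111 − 77) = 34 mg/L as CaCO₃ × 1,040,000 L = 35,360 g as CaCO₃.
Equivalents: 35,360 g ÷ 50 g/eq = 707.2 eq.
Each mole of Na₂CO₃ supplies 2 eq, so 707.2 / 2 = 353.6 mol.
Mass: 353.6 mol × 106 g/mol = 37,480 g.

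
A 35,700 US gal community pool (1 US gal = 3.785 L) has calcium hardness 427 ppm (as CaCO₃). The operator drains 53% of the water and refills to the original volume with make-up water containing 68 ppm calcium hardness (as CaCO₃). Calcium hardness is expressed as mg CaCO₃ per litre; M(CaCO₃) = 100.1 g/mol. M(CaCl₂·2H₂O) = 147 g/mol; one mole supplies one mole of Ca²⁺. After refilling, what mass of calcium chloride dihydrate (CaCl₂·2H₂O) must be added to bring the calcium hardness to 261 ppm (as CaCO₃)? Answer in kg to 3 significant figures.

Volume: 35,700 US gal × 3.785 L/gal = 135,124 L.
After draining 53% and refilling: 427 × 0.47 + 68 × 0.53 = 236.73 ppm.
Deficit to target: 261 − 236.73 = 24.27 mg/L.
As CaCO₃: 24.27 mg/L × 135,124 L = 3279 g; ÷ 100.1 = 32.76 mol Ca²⁺.
Mass: 32.76 × 147 = 4816 g.

4.82 kg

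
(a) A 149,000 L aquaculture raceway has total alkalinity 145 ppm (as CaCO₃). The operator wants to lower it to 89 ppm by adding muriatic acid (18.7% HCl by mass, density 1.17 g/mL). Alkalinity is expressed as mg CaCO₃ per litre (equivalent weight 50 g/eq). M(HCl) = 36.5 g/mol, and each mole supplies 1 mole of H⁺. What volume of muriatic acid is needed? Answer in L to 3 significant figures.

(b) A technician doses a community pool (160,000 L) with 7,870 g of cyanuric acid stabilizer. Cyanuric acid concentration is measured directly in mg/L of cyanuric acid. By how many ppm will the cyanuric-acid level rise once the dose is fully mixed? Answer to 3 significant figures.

(a) 27.8 L; (b) 49.2 ppm

(a) Alkalinity to neutralize: (145 − 89) = 56 mg/L as CaCO₃ × 149,000 L = 8344 g as CaCO₃.
(a) Equivalents of H⁺ required: 8344 ÷ 50 g/eq = 166.9 eq = 166.9 mol HCl.
(a) Mass of HCl: 166.9 × 36.5 = 6091 g.
(a) Mass of 18.7% solution: 6091 / 0.187 = 32,570 g.
(a) Volume: 32,570 g ÷ 1.17 g/mL = 27,840 mL.

(b) Rise: 7,870 g / 160,000 L × 1000 = 49.19 mg/L.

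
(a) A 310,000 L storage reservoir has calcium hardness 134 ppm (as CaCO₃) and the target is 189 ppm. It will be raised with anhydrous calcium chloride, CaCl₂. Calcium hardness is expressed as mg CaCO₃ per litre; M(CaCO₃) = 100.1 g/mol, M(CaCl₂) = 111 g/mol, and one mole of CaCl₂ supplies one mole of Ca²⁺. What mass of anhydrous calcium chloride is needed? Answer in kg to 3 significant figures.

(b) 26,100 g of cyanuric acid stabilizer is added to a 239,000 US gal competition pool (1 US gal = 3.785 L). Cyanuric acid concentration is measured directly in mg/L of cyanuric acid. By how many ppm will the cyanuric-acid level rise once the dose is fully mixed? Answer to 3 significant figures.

(a) Hardness to add: (189 − 134) = 55 mg/L as CaCO₃ × 310,000 L = 17,050 g as CaCO₃.
(a) Moles of Ca²⁺ (1 mol Ca²⁺ ≡ 1 mol CaCO₃): 17,050 / 100.1 g/mol = 170.3 mol.
(a) Mass of CaCl₂: 170.3 × 111 = 18,910 g.

(b) Volume: 239,000 US gal × 3.785 L/gal = 904,615 L.
(b) Rise: 26,100 g / 904,615 L × 1000 = 28.85 mg/L.

(a) 18.9 kg; (b) 28.9 ppm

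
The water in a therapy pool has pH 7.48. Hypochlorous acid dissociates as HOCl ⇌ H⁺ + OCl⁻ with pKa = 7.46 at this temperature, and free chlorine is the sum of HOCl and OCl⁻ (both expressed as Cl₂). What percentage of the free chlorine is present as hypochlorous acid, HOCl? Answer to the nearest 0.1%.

[OCl⁻]/[HOCl] = 10^(pH − pKa) = 10^(7.48 − 7.46) = 10^0.02 = 1.047.
Fraction as HOCl = 1 / (1 + 1.047) = 0.4885.

48.8%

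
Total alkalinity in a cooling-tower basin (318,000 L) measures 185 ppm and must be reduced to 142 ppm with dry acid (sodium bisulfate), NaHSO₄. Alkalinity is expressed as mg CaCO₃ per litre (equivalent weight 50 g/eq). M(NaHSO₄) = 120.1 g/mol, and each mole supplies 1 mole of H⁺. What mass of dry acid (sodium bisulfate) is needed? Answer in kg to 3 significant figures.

Alkalinity to neutralize: (185 − 142) = 43 mg/L as CaCO₃ × 318,000 L = 13,670 g as CaCO₃.
Equivalents of H⁺ required: 13,670 ÷ 50 g/eq = 273.5 eq = 273.5 mol NaHSO₄.
Mass of NaHSO₄: 273.5 × 120.1 = 32,840 g.

32.8 kg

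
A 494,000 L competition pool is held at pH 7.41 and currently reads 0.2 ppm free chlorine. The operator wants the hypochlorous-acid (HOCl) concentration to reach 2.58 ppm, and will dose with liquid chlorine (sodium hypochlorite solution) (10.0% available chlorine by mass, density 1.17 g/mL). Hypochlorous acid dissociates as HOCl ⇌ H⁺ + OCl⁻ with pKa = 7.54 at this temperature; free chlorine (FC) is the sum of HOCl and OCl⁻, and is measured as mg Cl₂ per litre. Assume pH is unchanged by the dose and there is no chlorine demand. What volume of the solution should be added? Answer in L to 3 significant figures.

18.1 L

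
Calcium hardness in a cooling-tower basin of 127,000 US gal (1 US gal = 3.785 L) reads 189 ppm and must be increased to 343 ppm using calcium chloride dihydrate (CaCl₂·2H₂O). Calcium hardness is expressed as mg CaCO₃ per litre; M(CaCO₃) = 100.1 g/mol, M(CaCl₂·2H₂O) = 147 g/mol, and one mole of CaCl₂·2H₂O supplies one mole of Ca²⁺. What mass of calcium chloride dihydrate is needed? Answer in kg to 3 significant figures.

109 kg

Volume: 127,000 US gal × 3.785 L/gal = 480,695 L.
Hardness to add: (343 − 189) = 154 mg/L as CaCO₃ × 480,695 L = 74,030 g as CaCO₃.
Moles of Ca²⁺ (1 mol Ca²⁺ ≡ 1 mol CaCO₃): 74,030 / 100.1 g/mol = 739.5 mol.
Mass of CaCl₂·2H₂O: 739.5 × 147 = 108,700 g.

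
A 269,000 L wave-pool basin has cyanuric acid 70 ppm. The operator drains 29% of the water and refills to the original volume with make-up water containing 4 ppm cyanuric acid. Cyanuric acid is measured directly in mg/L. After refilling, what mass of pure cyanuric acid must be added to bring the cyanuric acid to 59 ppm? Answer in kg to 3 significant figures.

2.19 kg

After draining 29% and refilling: 70 × 0.71 + 4 × 0.29 = 50.86 ppm.
Deficit to target: 59 − 50.86 = 8.14 mg/L.
Mass: 8.14 mg/L × 269,000 L = 2190 g cyanuric acid.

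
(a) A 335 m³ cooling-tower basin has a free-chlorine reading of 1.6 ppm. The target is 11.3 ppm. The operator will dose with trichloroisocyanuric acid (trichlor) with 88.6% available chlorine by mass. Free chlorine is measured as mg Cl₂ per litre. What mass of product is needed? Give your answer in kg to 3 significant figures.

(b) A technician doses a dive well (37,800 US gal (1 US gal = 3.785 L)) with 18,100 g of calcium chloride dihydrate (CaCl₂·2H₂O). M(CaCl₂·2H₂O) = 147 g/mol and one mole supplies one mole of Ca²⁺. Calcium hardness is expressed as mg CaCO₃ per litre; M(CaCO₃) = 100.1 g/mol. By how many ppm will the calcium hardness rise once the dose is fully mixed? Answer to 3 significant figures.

(a) 3.67 kg; (b) 86.1 ppm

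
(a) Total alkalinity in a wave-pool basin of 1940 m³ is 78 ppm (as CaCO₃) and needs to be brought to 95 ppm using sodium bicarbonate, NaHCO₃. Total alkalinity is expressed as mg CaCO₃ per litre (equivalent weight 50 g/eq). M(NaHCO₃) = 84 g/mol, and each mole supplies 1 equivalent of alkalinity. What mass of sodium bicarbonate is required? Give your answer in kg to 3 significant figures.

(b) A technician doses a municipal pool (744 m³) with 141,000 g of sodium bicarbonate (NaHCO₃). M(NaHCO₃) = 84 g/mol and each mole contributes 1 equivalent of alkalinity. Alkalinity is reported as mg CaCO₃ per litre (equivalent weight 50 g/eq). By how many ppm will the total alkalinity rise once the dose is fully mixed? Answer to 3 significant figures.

(a) 55.4 kg; (b) 113 ppm

(a) Volume: 1940 m³ = 1,940,000 L.
(a) Alkalinity to add: (95 − 78) = 17 mg/L as CaCO₃ × 1,940,000 L = 32,980 g as CaCO₃.
(a) Equivalents: 32,980 g ÷ 50 g/eq = 659.6 eq.
(a) NaHCO₃ supplies 1 eq per mole → 659.6 mol.
(a) Mass: 659.6 mol × 84 g/mol = 55,410 g.

(b) Volume: 744 m³ = 744,000 L.
(b) Moles of NaHCO₃: 141,000 g ÷ 84 g/mol = 1679 mol → 1679 eq of alkalinity.
(b) As CaCO₃: 1679 eq × 50 g/eq = 83,930 g.
(b) Rise: 83,930 g / 744,000 L × 1000 = 112.8 mg/L.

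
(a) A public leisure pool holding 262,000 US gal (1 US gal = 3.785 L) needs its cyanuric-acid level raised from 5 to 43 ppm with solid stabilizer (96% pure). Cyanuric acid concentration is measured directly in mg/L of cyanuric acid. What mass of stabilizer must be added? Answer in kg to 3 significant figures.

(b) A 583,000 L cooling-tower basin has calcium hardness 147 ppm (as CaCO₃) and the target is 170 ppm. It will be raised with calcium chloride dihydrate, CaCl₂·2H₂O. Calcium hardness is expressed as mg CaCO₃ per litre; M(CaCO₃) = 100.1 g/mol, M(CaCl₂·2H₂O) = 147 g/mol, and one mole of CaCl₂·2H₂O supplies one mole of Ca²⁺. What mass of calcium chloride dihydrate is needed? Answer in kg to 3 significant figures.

(a) 39.3 kg; (b) 19.7 kg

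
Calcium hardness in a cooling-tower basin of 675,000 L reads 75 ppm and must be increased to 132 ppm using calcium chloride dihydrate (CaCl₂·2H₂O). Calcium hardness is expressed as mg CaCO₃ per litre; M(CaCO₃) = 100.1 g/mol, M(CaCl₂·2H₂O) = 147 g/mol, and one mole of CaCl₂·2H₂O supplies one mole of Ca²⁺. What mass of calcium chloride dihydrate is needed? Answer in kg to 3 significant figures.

Hardness to add: (132 − 75) = 57 mg/L as CaCO₃ × 675,000 L = 38,480 g as CaCO₃.
Moles of Ca²⁺ (1 mol Ca²⁺ ≡ 1 mol CaCO₃): 38,480 / 100.1 g/mol = 384.4 mol.
Mass of CaCl₂·2H₂O: 384.4 × 147 = 56,500 g.

56.5 kg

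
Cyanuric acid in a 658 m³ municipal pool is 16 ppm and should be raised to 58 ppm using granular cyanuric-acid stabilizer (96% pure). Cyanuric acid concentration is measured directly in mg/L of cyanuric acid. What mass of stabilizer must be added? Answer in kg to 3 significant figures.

28.8 kg

Volume: 658 m³ = 658,000 L.
CYA to add: (58 − 16) = 42 mg/L × 658,000 L = 27,640 g cyanuric acid.
At 96% purity: 27,640 / 0.96 = 28,790 g product.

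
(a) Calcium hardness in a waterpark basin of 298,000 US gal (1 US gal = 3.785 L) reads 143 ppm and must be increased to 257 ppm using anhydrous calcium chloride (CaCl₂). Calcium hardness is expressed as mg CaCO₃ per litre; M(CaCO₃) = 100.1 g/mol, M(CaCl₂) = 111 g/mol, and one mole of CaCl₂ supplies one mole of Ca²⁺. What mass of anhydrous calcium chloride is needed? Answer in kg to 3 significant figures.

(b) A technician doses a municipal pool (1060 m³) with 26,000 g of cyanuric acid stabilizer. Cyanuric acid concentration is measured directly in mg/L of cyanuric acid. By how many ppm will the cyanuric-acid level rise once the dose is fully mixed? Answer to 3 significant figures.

(a) Volume: 298,000 US gal × 3.785 L/gal = 1,127,930 L.
(a) Hardness to add: (257 − 143) = 114 mg/L as CaCO₃ × 1,127,930 L = 128,600 g as CaCO₃.
(a) Moles of Ca²⁺ (1 mol Ca²⁺ ≡ 1 mol CaCO₃): 128,600 / 100.1 g/mol = 1285 mol.
(a) Mass of CaCl₂: 1285 × 111 = 142,600 g.

(b) Volume: 1060 m³ = 1,060,000 L.
(b) Rise: 26,000 g / 1,060,000 L × 1000 = 24.53 mg/L.

(a) 143 kg; (b) 24.5 ppm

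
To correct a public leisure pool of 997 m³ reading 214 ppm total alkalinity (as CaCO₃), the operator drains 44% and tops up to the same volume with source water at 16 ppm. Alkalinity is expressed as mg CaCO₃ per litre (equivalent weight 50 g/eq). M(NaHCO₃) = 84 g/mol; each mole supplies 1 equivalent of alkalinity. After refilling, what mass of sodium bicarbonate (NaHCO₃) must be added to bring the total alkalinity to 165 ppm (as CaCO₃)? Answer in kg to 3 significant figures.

Volume: 997 m³ = 997,000 L.
After draining 44% and refilling: 214 × 0.56 + 16 × 0.44 = 126.88 ppm.
Deficit to target: 165 − 126.88 = 38.12 mg/L.
As CaCO₃: 38.12 mg/L × 997,000 L = 38,010 g; ÷ 50 g/eq ÷ 1 = 760.1 mol NaHCO₃.
Mass: 760.1 × 84 = 63,850 g.

63.8 kg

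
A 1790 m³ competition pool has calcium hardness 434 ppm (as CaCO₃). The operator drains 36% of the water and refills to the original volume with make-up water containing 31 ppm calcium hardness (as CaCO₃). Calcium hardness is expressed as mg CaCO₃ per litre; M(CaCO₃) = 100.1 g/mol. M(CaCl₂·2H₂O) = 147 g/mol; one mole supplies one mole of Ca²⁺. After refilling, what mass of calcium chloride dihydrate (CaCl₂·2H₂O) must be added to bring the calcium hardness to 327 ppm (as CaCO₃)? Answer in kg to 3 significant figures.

100 kg

Volume: 1790 m³ = 1,790,000 L.
After draining 36% and refilling: 434 × 0.64 + 31 × 0.36 = 288.92 ppm.
Deficit to target: 327 − 288.92 = 38.08 mg/L.
As CaCO₃: 38.08 mg/L × 1,790,000 L = 68,160 g; ÷ 100.1 = 681 mol Ca²⁺.
Mass: 681 × 147 = 100,100 g.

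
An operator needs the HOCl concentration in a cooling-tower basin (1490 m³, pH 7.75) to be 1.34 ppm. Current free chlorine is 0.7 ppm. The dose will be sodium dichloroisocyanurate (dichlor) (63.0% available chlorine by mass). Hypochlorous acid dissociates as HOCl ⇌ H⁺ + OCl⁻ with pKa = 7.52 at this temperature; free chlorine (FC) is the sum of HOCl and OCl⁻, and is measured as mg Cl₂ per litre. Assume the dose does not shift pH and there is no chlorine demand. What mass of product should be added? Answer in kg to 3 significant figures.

Volume: 1490 m³ = 1,490,000 L.
[OCl⁻]/[HOCl] = 10^(pH − pKa) = 10^(7.75 − 7.52) = 1.698; fraction as HOCl = 1/(1 + 1.698) = 0.3706.
Free chlorine required for 1.34 ppm HOCl: 1.34 / 0.3706 = 3.616 ppm.
FC to add: 3.616 − 0.7 = 2.916 mg/L as Cl₂.
Cl₂ equivalent: 2.916 mg/L × 1,490,000 L = 4344 g.
Product at 63.0% available Cl: 4344 / 0.63 = 6896 g.

6.90 kg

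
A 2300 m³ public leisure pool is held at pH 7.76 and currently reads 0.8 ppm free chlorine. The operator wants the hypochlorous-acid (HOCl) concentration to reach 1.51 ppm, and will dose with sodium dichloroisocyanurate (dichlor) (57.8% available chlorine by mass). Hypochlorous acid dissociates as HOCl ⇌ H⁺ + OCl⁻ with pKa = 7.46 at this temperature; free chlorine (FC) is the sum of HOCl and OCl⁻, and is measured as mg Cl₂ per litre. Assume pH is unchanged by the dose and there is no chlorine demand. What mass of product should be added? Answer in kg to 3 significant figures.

Volume: 2300 m³ = 2,300,000 L.
[OCl⁻]/[HOCl] = 10^(pH − pKa) = 10^(7.76 − 7.46) = 1.995; fraction as HOCl = 1/(1 + 1.995) = 0.3339.
Free chlorine required for 1.51 ppm HOCl: 1.51 / 0.3339 = 4.523 ppm.
FC to add: 4.523 − 0.8 = 3.723 mg/L as Cl₂.
Cl₂ equivalent: 3.723 mg/L × 2,300,000 L = 8563 g.
Product at 57.8% available Cl: 8563 / 0.578 = 14,810 g.

14.8 kg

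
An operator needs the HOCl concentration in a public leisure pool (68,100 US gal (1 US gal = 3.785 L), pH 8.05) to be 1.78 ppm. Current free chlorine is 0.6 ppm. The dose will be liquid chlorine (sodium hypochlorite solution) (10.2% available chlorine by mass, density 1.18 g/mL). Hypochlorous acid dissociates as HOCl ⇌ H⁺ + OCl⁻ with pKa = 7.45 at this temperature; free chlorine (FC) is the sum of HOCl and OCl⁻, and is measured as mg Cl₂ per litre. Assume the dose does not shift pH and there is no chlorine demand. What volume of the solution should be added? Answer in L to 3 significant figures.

17.7 L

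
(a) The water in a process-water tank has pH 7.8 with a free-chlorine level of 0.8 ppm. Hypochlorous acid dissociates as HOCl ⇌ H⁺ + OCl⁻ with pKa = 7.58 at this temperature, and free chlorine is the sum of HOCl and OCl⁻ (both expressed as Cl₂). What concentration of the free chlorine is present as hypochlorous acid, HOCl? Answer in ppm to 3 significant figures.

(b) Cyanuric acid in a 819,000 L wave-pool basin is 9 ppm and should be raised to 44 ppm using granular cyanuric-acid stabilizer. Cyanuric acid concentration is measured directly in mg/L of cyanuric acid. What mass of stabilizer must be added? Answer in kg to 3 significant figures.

(a) [OCl⁻]/[HOCl] = 10^(pH − pKa) = 10^(7.8 − 7.58) = 10^0.22 = 1.66.
(a) Fraction as HOCl = 1 / (1 + 1.66) = 0.376.
(a) HOCl = 0.376 × 0.8 ppm = 0.3008 ppm.

(b) CYA to add: (44 − 9) = 35 mg/L × 819,000 L = 28,660 g cyanuric acid.

(a) 0.301 ppm; (b) 28.7 kg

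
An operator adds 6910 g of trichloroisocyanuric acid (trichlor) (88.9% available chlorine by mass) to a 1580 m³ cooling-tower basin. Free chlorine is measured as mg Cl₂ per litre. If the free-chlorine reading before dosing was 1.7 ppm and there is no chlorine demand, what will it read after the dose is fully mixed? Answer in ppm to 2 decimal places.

5.59 ppm

Volume: 1580 m³ = 1,580,000 L.
Available chlorine delivered: 6910 g × 0.889 = 6143 g as Cl₂.
Concentration rise: 6143 g / 1,580,000 L = 3.888 mg/L = 3.89 ppm.
Final FC: 1.7 + 3.89 = 5.59 ppm.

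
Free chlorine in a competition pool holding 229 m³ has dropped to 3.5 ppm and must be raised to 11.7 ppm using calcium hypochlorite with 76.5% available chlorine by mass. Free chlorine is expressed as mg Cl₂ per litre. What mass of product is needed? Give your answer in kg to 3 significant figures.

Volume: 229 m³ = 229,000 L.
Chlorine deficit: 11.7 − 3.5 = 8.2 ppm = 8.2 mg/L as Cl₂.
Cl₂ equivalent needed: 8.2 mg/L × 229,000 L = 1,878,000 mg = 1878 g.
Product at 76.5% available chlorine: 1878 / 0.765 = 2455 g.

2.45 kg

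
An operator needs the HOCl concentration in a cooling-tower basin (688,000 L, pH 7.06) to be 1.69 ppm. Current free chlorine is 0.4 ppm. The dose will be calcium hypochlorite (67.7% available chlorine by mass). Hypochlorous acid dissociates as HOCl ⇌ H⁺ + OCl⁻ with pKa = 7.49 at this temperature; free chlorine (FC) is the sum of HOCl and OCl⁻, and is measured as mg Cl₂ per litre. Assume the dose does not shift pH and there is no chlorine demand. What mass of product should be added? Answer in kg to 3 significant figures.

1.95 kg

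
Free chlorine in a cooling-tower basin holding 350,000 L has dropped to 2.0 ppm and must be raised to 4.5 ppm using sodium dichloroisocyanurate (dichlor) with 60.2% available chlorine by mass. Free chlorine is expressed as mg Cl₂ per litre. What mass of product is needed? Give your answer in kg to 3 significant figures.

Chlorine deficit: 4.5 − 2.0 = 2.5 ppm = 2.5 mg/L as Cl₂.
Cl₂ equivalent needed: 2.5 mg/L × 350,000 L = 875,000 mg = 875 g.
Product at 60.2% available chlorine: 875 / 0.602 = 1453 g.

1.45 kg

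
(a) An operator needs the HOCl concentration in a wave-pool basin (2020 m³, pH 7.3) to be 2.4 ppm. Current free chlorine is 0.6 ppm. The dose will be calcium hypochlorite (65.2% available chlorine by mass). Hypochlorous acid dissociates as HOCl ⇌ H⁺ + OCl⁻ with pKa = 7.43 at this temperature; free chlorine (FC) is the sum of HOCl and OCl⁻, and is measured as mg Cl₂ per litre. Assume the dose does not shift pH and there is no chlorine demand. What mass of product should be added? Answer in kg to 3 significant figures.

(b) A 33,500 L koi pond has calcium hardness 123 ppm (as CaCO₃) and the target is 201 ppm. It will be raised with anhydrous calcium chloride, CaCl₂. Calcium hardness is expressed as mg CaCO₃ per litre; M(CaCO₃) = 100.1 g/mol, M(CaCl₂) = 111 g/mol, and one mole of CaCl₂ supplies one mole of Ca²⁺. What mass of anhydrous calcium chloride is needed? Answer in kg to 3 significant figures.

(a) 11.1 kg; (b) 2.90 kg

(a) Volume: 2020 m³ = 2,020,000 L.
(a) [OCl⁻]/[HOCl] = 10^(pH − pKa) = 10^(7.3 − 7.43) = 0.7413; fraction as HOCl = 1/(1 + 0.7413) = 0.5743.
(a) Free chlorine required for 2.4 ppm HOCl: 2.4 / 0.5743 = 4.179 ppm.
(a) FC to add: 4.179 − 0.6 = 3.579 mg/L as Cl₂.
(a) Cl₂ equivalent: 3.579 mg/L × 2,020,000 L = 7230 g.
(a) Product at 65.2% available Cl: 7230 / 0.652 = 11,090 g.

(b) Hardness to add: (201 − 123) = 78 mg/L as CaCO₃ × 33,500 L = 2613 g as CaCO₃.
(b) Moles of Ca²⁺ (1 mol Ca²⁺ ≡ 1 mol CaCO₃): 2613 / 100.1 g/mol = 26.1 mol.
(b) Mass of CaCl₂: 26.1 × 111 = 2898 g.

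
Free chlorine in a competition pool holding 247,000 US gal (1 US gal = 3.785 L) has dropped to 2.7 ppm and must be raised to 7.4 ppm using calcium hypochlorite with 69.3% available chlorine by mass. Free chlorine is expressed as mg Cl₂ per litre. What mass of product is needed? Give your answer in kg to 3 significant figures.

Volume: 247,000 US gal × 3.785 L/gal = 934,895 L.
Chlorine deficit: 7.4 − 2.7 = 4.7 ppm = 4.7 mg/L as Cl₂.
Cl₂ equivalent needed: 4.7 mg/L × 934,895 L = 4,394,000 mg = 4394 g.
Product at 69.3% available chlorine: 4394 / 0.693 = 6341 g.

6.34 kg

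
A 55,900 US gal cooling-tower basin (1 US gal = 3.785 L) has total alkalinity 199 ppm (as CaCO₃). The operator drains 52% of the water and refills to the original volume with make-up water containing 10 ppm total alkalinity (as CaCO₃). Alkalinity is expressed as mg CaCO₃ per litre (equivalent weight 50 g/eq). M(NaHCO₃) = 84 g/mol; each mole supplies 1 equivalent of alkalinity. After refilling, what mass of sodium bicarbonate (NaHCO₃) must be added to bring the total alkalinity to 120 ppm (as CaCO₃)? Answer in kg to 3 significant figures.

Volume: 55,900 US gal × 3.785 L/gal = 211,582 L.
After draining 52% and refilling: 199 × 0.48 + 10 × 0.52 = 100.72 ppm.
Deficit to target: 120 − 100.72 = 19.28 mg/L.
As CaCO₃: 19.28 mg/L × 211,582 L = 4079 g; ÷ 50 g/eq ÷ 1 = 81.59 mol NaHCO₃.
Mass: 81.59 × 84 = 6853 g.

6.85 kg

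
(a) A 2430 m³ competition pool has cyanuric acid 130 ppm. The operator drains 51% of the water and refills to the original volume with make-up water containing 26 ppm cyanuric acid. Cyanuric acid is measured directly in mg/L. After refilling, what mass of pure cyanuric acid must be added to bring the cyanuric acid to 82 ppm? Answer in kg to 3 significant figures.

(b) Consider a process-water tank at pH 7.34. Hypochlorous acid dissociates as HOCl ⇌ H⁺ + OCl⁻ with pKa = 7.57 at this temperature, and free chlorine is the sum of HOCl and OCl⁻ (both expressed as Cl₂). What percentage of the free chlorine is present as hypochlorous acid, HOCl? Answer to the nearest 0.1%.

(a) Volume: 2430 m³ = 2,430,000 L.
(a) After draining 51% and refilling: 130 × 0.49 + 26 × 0.51 = 76.96 ppm.
(a) Deficit to target: 82 − 76.96 = 5.04 mg/L.
(a) Mass: 5.04 mg/L × 2,430,000 L = 12,250 g cyanuric acid.

(b) [OCl⁻]/[HOCl] = 10^(pH − pKa) = 10^(7.34 − 7.57) = 10^-0.23 = 0.5888.
(b) Fraction as HOCl = 1 / (1 + 0.5888) = 0.6294.

(a) 12.2 kg; (b) 62.9%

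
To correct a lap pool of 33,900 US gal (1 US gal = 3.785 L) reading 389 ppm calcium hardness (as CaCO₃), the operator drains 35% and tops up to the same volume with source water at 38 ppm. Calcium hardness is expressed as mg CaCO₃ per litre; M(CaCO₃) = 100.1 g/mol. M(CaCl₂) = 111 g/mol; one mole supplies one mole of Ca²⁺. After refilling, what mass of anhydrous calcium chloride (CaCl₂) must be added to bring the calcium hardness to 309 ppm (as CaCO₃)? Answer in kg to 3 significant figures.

6.10 kg

Volume: 33,900 US gal × 3.785 L/gal = 128,312 L.
After draining 35% and refilling: 389 × 0.65 + 38 × 0.35 = 266.15 ppm.
Deficit to target: 309 − 266.15 = 42.85 mg/L.
As CaCO₃: 42.85 mg/L × 128,312 L = 5498 g; ÷ 100.1 = 54.93 mol Ca²⁺.
Mass: 54.93 × 111 = 6097 g.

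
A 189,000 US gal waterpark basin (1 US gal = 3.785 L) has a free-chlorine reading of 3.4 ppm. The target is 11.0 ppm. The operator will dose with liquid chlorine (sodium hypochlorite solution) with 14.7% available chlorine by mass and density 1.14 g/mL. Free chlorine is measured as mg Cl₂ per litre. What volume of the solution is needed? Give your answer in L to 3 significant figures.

Volume: 189,000 US gal × 3.785 L/gal = 715,365 L.
Chlorine deficit: 11.0 − 3.4 = 7.6 ppm = 7.6 mg/L as Cl₂.
Cl₂ equivalent needed: 7.6 mg/L × 715,365 L = 5,437,000 mg = 5437 g.
Product at 14.7% available chlorine: 5437 / 0.147 = 36,980 g.
Volume at density 1.14 g/mL: 36,980 g ÷ 1.14 g/mL = 32,440 mL.

32.4 L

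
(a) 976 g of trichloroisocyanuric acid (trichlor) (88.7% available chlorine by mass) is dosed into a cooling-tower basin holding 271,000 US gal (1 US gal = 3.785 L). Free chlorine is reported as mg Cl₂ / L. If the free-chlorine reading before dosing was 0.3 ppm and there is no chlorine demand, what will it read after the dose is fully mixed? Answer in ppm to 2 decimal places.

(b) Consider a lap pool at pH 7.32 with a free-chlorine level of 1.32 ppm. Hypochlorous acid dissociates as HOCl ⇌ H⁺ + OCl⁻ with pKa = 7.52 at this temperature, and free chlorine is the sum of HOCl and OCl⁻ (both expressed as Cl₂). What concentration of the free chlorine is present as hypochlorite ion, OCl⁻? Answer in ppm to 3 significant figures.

(a) 1.14 ppm; (b) 0.511 ppm

(a) Volume: 271,000 US gal × 3.785 L/gal = 1,025,735 L.
(a) Available chlorine delivered: 976 g × 0.887 = 865.7 g as Cl₂.
(a) Concentration rise: 865.7 g / 1,025,735 L = 0.844 mg/L = 0.84 ppm.
(a) Final FC: 0.3 + 0.84 = 1.14 ppm.

(b) [OCl⁻]/[HOCl] = 10^(pH − pKa) = 10^(7.32 − 7.52) = 10^-0.20 = 0.631.
(b) Fraction as HOCl = 1 / (1 + 0.631) = 0.6131.
(b) OCl⁻ = (1 − 0.6131) × 1.32 ppm = 0.5107 ppm.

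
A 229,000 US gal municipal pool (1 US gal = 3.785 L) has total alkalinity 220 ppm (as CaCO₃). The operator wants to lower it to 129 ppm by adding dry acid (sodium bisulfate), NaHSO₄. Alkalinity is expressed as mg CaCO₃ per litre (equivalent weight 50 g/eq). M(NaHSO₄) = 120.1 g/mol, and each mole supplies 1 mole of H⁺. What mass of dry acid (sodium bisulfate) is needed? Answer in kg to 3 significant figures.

Volume: 229,000 US gal × 3.785 L/gal = 866,765 L.
Alkalinity to neutralize: (220 − 129) = 91 mg/L as CaCO₃ × 866,765 L = 78,880 g as CaCO₃.
Equivalents of H⁺ required: 78,880 ÷ 50 g/eq = 1578 eq = 1578 mol NaHSO₄.
Mass of NaHSO₄: 1578 × 120.1 = 189,500 g.

189 kg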